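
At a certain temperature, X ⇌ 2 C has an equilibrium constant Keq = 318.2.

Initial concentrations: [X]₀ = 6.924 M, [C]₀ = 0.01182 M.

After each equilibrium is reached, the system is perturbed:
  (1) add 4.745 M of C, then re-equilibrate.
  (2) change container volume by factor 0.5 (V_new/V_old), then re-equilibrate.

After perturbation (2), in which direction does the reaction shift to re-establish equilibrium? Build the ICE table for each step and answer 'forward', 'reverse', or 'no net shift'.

Direction: reverse

Q₀ = 2.0178e-05 vs Keq = 318.2 ⇒ Q<K, forward
Step 1:
                   X          C
  init         6.924    0.01182
  Δ           -6.407      12.81
  eq           0.517      12.83
  solve Keq expr → x = 6.407; check Q = 318.2
Then add 4.745 M of C.
Step 2:
                   X          C
  init         0.517      17.57
  Δ           0.3727    -0.7454
  eq          0.8897      16.83
  solve Keq expr → x = -0.3727; check Q = 318.2
Then change container volume by factor 0.5 (V_new/V_old).
Step 3:
                   X          C
  init         1.779      33.65
  Δ            1.265     -2.529
  eq           3.044      31.12
  solve Keq expr → x = -1.265; check Q = 318.2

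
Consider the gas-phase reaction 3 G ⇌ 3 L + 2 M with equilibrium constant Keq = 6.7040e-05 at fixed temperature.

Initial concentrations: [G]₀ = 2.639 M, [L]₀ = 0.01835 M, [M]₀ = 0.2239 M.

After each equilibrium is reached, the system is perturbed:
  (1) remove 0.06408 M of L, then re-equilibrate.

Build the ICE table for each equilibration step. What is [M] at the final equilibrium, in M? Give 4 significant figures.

Q₀ = 1.6854e-08 vs Keq = 6.7040e-05 ⇒ Q<K, forward
Step 1:
                  G         L         M
  Initial     2.639   0.01835    0.2239
  Change    -0.1838    0.1838    0.1226
  Equil       2.455    0.2022    0.3465
  solve Keq expr → x = 0.06128; check Q = 6.7040e-05
Then remove 0.06408 M of L.
Step 2:
                  G         L         M
  Initial     2.455    0.1381    0.3465
  Change   -0.04861   0.04861   0.03241
  Equil       2.407    0.1867    0.3789
  solve Keq expr → x = 0.0162; check Q = 6.7040e-05

[M]_eq = 0.3789 M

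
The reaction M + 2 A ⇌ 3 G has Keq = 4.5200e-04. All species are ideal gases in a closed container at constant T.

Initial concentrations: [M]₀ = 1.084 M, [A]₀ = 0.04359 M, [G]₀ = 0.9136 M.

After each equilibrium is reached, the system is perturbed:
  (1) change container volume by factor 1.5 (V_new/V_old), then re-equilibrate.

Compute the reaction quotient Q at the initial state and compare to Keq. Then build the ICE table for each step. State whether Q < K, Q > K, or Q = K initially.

Q₀ = 370.2; Q > K (proceeds reverse)

Q₀ = 370.2 vs Keq = 4.5200e-04 ⇒ Q>K, reverse
Step 1:
                    M           A           G
  Initial       1.084     0.04359      0.9136
  Change       0.2841      0.5681     -0.8522
  Equil         1.368      0.6117     0.06139
  solve Keq expr → x = -0.2841; check Q = 4.5200e-04
Then change container volume by factor 1.5 (V_new/V_old).
Step 2:
                    M           A           G
  Initial       0.912      0.4078     0.04093
  Change            0           0           0
  Equil         0.912      0.4078     0.04093
  solve Keq expr → x = 0; check Q = 4.5200e-04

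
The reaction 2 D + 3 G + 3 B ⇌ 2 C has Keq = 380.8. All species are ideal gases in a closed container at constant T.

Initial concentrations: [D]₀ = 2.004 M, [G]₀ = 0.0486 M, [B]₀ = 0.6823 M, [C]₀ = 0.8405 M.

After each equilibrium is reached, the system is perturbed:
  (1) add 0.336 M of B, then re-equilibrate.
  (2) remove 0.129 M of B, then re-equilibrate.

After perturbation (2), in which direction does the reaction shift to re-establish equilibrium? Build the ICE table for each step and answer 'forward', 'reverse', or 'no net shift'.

Direction: reverse

Q₀ = 4824 vs Keq = 380.8 ⇒ Q>K, reverse
Step 1:
                    D           G           B           C
  Initial       2.004      0.0486      0.6823      0.8405
  Change      0.03499     0.05249     0.05249    -0.03499
  Equil         2.039      0.1011      0.7348      0.8055
  solve Keq expr → x = -0.0175; check Q = 380.8
Then add 0.336 M of B.
Step 2:
                    D           G           B           C
  Initial       2.039      0.1011       1.071      0.8055
  Change     -0.01885    -0.02828    -0.02828     0.01885
  Equil          2.02     0.07281       1.043      0.8244
  solve Keq expr → x = 0.009427; check Q = 380.8
Then remove 0.129 M of B.
Step 3:
                    D           G           B           C
  Initial        2.02     0.07281      0.9135      0.8244
  Change     0.005948    0.008921    0.008921   -0.005948
  Equil         2.026     0.08173      0.9224      0.8184
  solve Keq expr → x = -0.002974; check Q = 380.8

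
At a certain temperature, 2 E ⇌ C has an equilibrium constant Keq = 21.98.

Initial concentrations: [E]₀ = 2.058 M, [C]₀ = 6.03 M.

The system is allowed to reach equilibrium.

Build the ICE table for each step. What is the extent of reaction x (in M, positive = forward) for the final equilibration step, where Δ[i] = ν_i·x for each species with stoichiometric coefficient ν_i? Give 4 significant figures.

Q₀ = 1.424 vs Keq = 21.98 ⇒ Q<K, forward
Step 1:
                   E          C
  I            2.058       6.03
  C           -1.503     0.7513
  E           0.5554      6.781
  solve Keq expr → x = 0.7513; check Q = 21.98

x = 0.7513 M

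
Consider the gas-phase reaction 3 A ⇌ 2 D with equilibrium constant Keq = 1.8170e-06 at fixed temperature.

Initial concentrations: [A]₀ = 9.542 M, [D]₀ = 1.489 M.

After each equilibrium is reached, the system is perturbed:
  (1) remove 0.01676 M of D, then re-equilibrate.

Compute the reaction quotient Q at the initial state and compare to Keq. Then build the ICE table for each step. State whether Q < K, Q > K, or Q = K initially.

Q₀ = 0.002552 vs Keq = 1.8170e-06 ⇒ Q>K, reverse
Step 1:
                    A           D
  Initial       9.542       1.489
  Change        2.153      -1.435
  Equil         11.69     0.05391
  solve Keq expr → x = -0.7175; check Q = 1.8170e-06
Then remove 0.01676 M of D.
Step 2:
                    A           D
  Initial       11.69     0.03715
  Change     -0.02488     0.01659
  Equil         11.67     0.05374
  solve Keq expr → x = 0.008294; check Q = 1.8170e-06

Q₀ = 0.002552; Q > K (proceeds reverse)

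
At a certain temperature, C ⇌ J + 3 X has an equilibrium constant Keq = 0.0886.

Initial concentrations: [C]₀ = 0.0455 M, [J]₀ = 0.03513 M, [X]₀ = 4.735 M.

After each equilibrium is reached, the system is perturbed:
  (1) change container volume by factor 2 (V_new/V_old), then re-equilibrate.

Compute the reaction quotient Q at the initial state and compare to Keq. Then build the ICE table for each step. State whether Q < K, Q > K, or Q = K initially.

Q₀ = 81.96 vs Keq = 0.0886 ⇒ Q>K, reverse
Step 1:
                   C          J          X
  Initial     0.0455    0.03513      4.735
  Change     0.03506   -0.03506    -0.1052
  Equil      0.08056 7.1920e-05       4.63
  solve Keq expr → x = -0.03506; check Q = 0.0886
Then change container volume by factor 2 (V_new/V_old).
Step 2:
                   C          J          X
  Initial    0.04028 3.5960e-05      2.315
  Change  -2.4966e-04 2.4966e-04 7.4898e-04
  Equil      0.04003 2.8562e-04      2.316
  solve Keq expr → x = 2.4966e-04; check Q = 0.0886

Q₀ = 81.96; Q > K (proceeds reverse)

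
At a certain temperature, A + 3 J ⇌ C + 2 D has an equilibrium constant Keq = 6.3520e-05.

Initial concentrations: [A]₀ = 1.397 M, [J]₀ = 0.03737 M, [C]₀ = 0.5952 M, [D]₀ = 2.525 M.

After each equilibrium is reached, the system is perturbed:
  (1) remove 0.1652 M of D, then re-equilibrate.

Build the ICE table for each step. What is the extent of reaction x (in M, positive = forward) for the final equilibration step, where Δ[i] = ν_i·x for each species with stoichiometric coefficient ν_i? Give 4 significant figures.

x = 1.2899e-04 M

Q₀ = 5.2050e+04 vs Keq = 6.3520e-05 ⇒ Q>K, reverse
Step 1:
                    A           J           C           D
  Initial       1.397     0.03737      0.5952       2.525
  Change       0.5948       1.784     -0.5948       -1.19
  Equil         1.992       1.822  4.2885e-04       1.335
  solve Keq expr → x = -0.5948; check Q = 6.3520e-05
Then remove 0.1652 M of D.
Step 2:
                    A           J           C           D
  Initial       1.992       1.822  4.2885e-04        1.17
  Change  -1.2899e-04 -3.8696e-04  1.2899e-04  2.5797e-04
  Equil         1.992       1.821  5.5784e-04       1.171
  solve Keq expr → x = 1.2899e-04; check Q = 6.3520e-05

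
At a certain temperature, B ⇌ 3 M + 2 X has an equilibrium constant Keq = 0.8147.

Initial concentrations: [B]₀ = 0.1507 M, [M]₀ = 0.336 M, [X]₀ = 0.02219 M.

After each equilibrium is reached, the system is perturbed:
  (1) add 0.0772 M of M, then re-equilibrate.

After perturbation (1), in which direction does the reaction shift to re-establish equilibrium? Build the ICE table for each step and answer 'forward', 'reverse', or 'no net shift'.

Q₀ = 1.2394e-04 vs Keq = 0.8147 ⇒ Q<K, forward
Step 1:
                  B         M         X
  init       0.1507     0.336   0.02219
  Δ         -0.1212    0.3637    0.2425
  eq        0.02946    0.6997    0.2647
  solve Keq expr → x = 0.1212; check Q = 0.8147
Then add 0.0772 M of M.
Step 2:
                  B         M         X
  init      0.02946    0.7769    0.2647
  Δ        0.005384  -0.01615  -0.01077
  eq        0.03484    0.7608    0.2539
  solve Keq expr → x = -0.005384; check Q = 0.8147

Direction: reverse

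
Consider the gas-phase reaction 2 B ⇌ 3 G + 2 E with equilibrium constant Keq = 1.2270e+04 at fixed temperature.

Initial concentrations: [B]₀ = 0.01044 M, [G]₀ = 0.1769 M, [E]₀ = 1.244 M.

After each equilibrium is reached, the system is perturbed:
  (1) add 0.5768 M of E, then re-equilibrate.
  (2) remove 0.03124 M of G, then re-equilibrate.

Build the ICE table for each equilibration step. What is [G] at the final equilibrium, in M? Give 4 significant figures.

[G]_eq = 0.1597 M

Q₀ = 78.6 vs Keq = 1.2270e+04 ⇒ Q<K, forward
Step 1:
                  B         G         E
  Initial   0.01044    0.1769     1.244
  Change  -0.009494   0.01424  0.009494
  Equil   9.4565e-04    0.1911     1.253
  solve Keq expr → x = 0.004747; check Q = 1.2270e+04
Then add 0.5768 M of E.
Step 2:
                  B         G         E
  Initial 9.4565e-04    0.1911      1.83
  Change  4.2788e-04 -6.4181e-04 -4.2788e-04
  Equil    0.001374    0.1905      1.83
  solve Keq expr → x = -2.1394e-04; check Q = 1.2270e+04
Then remove 0.03124 M of G.
Step 3:
                  B         G         E
  Initial  0.001374    0.1593      1.83
  Change  -3.1870e-04 4.7805e-04 3.1870e-04
  Equil    0.001055    0.1597      1.83
  solve Keq expr → x = 1.5935e-04; check Q = 1.2270e+04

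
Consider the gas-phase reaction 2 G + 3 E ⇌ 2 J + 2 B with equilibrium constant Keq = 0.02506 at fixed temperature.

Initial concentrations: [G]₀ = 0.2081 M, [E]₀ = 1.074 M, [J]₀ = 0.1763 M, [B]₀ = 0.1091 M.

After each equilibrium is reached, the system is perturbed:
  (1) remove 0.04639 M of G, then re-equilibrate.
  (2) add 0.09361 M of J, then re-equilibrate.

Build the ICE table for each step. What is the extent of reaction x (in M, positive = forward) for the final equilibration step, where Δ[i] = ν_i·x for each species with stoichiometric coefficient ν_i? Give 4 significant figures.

x = -0.00948 M

Q₀ = 0.006896 vs Keq = 0.02506 ⇒ Q<K, forward
Step 1:
                  G         E         J         B
  init       0.2081     1.074    0.1763    0.1091
  Δ        -0.03127  -0.04691   0.03127   0.03127
  eq         0.1768     1.027    0.2076    0.1404
  solve Keq expr → x = 0.01564; check Q = 0.02506
Then remove 0.04639 M of G.
Step 2:
                  G         E         J         B
  init       0.1304     1.027    0.2076    0.1404
  Δ         0.01387    0.0208  -0.01387  -0.01387
  eq         0.1443     1.048    0.1937    0.1265
  solve Keq expr → x = -0.006934; check Q = 0.02506
Then add 0.09361 M of J.
Step 3:
                  G         E         J         B
  init       0.1443     1.048    0.2873    0.1265
  Δ         0.01896   0.02844  -0.01896  -0.01896
  eq         0.1633     1.076    0.2684    0.1075
  solve Keq expr → x = -0.00948; check Q = 0.02506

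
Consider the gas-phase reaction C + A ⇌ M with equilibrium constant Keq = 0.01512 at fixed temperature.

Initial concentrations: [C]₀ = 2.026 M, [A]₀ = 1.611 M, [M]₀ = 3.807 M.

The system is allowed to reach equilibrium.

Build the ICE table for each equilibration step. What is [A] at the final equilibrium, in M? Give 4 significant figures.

[A]_eq = 5.007 M

Q₀ = 1.166 vs Keq = 0.01512 ⇒ Q>K, reverse
Step 1:
                    C           A           M
  init          2.026       1.611       3.807
  Δ             3.396       3.396      -3.396
  eq            5.422       5.007      0.4105
  solve Keq expr → x = -3.396; check Q = 0.01512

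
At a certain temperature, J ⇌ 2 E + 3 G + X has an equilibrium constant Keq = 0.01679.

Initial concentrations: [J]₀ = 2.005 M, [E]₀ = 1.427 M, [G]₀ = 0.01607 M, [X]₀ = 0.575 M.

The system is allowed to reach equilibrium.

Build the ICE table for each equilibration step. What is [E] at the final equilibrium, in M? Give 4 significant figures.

Q₀ = 2.4235e-06 vs Keq = 0.01679 ⇒ Q<K, forward
Step 1:
                   J          E          G          X
  Initial      2.005      1.427    0.01607      0.575
  Change    -0.08397     0.1679     0.2519    0.08397
  Equil        1.921      1.595      0.268      0.659
  solve Keq expr → x = 0.08397; check Q = 0.01679

[E]_eq = 1.595 M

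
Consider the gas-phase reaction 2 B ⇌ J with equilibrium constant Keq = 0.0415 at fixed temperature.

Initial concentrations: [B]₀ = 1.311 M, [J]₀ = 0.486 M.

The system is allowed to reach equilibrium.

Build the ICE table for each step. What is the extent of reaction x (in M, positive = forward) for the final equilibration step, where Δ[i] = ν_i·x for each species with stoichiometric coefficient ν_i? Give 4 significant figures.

x = -0.3261 M

Q₀ = 0.2828 vs Keq = 0.0415 ⇒ Q>K, reverse
Step 1:
                   B          J
  init         1.311      0.486
  Δ           0.6521    -0.3261
  eq           1.963     0.1599
  solve Keq expr → x = -0.3261; check Q = 0.0415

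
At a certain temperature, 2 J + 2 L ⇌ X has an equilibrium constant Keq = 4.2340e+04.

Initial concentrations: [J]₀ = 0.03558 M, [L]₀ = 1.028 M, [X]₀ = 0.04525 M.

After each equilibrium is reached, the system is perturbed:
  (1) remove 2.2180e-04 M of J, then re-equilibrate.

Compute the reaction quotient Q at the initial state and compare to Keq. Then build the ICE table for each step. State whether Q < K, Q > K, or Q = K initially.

Q₀ = 33.82; Q < K (proceeds forward)

Q₀ = 33.82 vs Keq = 4.2340e+04 ⇒ Q<K, forward
Step 1:
                  J         L         X
  Initial   0.03558     1.028   0.04525
  Change   -0.03436  -0.03436   0.01718
  Equil    0.001222    0.9936   0.06243
  solve Keq expr → x = 0.01718; check Q = 4.2340e+04
Then remove 2.2180e-04 M of J.
Step 2:
                  J         L         X
  Initial     0.001    0.9936   0.06243
  Change  2.2045e-04 2.2045e-04 -1.1022e-04
  Equil    0.001221    0.9939   0.06232
  solve Keq expr → x = -1.1022e-04; check Q = 4.2340e+04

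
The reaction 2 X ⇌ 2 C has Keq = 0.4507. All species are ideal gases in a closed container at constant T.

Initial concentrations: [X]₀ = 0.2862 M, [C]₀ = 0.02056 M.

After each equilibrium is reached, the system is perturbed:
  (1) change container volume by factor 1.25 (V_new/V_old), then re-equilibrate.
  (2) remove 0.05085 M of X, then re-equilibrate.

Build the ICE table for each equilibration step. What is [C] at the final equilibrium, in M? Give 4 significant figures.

[C]_eq = 0.07815 M

Q₀ = 0.005161 vs Keq = 0.4507 ⇒ Q<K, forward
Step 1:
                  X         C
  Initial    0.2862   0.02056
  Change    -0.1027    0.1027
  Equil      0.1835    0.1232
  solve Keq expr → x = 0.05133; check Q = 0.4507
Then change container volume by factor 1.25 (V_new/V_old).
Step 2:
                  X         C
  Initial    0.1468   0.09858
  Change          0         0
  Equil      0.1468   0.09858
  solve Keq expr → x = 0; check Q = 0.4507
Then remove 0.05085 M of X.
Step 3:
                  X         C
  Initial   0.09598   0.09858
  Change    0.02043  -0.02043
  Equil      0.1164   0.07815
  solve Keq expr → x = -0.01021; check Q = 0.4507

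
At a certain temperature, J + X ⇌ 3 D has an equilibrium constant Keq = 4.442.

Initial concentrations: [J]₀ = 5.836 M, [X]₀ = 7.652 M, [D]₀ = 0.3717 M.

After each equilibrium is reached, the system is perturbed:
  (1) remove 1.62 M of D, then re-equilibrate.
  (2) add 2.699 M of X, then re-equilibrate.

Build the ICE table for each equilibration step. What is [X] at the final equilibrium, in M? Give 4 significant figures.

Q₀ = 0.00115 vs Keq = 4.442 ⇒ Q<K, forward
Step 1:
                   J          X          D
  init         5.836      7.652     0.3717
  Δ           -1.511     -1.511      4.533
  eq           4.325      6.141      4.905
  solve Keq expr → x = 1.511; check Q = 4.442
Then remove 1.62 M of D.
Step 2:
                   J          X          D
  init         4.325      6.141      3.285
  Δ          -0.4432    -0.4432       1.33
  eq           3.882      5.698      4.614
  solve Keq expr → x = 0.4432; check Q = 4.442
Then add 2.699 M of X.
Step 3:
                   J          X          D
  init         3.882      8.397      4.614
  Δ          -0.1737    -0.1737     0.5212
  eq           3.708      8.223      5.136
  solve Keq expr → x = 0.1737; check Q = 4.442

[X]_eq = 8.223 M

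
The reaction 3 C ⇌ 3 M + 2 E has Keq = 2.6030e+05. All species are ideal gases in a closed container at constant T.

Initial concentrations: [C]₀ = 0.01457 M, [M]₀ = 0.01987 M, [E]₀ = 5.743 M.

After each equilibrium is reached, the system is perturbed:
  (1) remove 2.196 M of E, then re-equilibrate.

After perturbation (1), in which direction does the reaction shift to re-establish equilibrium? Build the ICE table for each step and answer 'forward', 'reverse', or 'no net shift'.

Q₀ = 83.66 vs Keq = 2.6030e+05 ⇒ Q<K, forward
Step 1:
                    C           M           E
  I           0.01457     0.01987       5.743
  C          -0.01292     0.01292    0.008614
  E          0.001649     0.03279       5.752
  solve Keq expr → x = 0.004307; check Q = 2.6030e+05
Then remove 2.196 M of E.
Step 2:
                    C           M           E
  I          0.001649     0.03279       3.556
  C       -4.3626e-04  4.3626e-04  2.9084e-04
  E          0.001212     0.03323       3.556
  solve Keq expr → x = 1.4542e-04; check Q = 2.6030e+05

Direction: forward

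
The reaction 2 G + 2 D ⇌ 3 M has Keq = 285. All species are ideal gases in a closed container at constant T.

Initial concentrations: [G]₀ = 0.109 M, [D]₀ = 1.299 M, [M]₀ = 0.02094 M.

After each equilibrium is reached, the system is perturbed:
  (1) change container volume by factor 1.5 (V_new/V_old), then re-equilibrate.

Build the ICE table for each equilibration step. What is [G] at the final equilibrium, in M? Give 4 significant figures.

Q₀ = 4.5799e-04 vs Keq = 285 ⇒ Q<K, forward
Step 1:
                   G          D          M
  Initial      0.109      1.299    0.02094
  Change     -0.1052    -0.1052     0.1579
  Equil     0.003752      1.194     0.1788
  solve Keq expr → x = 0.05262; check Q = 285
Then change container volume by factor 1.5 (V_new/V_old).
Step 2:
                   G          D          M
  Initial   0.002501     0.7958     0.1192
  Change  5.2957e-04 5.2957e-04 -7.9436e-04
  Equil     0.003031     0.7964     0.1184
  solve Keq expr → x = -2.6479e-04; check Q = 285

[G]_eq = 0.003031 M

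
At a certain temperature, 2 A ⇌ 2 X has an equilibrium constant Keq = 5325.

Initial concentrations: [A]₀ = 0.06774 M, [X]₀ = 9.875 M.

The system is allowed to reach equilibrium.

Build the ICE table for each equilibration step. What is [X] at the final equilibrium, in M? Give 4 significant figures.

[X]_eq = 9.808 M

Q₀ = 2.1251e+04 vs Keq = 5325 ⇒ Q>K, reverse
Step 1:
                   A          X
  init       0.06774      9.875
  Δ          0.06667   -0.06667
  eq          0.1344      9.808
  solve Keq expr → x = -0.03334; check Q = 5325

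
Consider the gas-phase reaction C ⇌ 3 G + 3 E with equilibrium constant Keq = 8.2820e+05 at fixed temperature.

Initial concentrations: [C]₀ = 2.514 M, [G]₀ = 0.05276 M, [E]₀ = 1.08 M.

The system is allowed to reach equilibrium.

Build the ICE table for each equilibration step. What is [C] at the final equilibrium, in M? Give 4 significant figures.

Q₀ = 7.3590e-05 vs Keq = 8.2820e+05 ⇒ Q<K, forward
Step 1:
                   C          G          E
  Initial      2.514    0.05276       1.08
  Change      -2.305      6.916      6.916
  Equil       0.2088      6.968      7.996
  solve Keq expr → x = 2.305; check Q = 8.2820e+05

[C]_eq = 0.2088 M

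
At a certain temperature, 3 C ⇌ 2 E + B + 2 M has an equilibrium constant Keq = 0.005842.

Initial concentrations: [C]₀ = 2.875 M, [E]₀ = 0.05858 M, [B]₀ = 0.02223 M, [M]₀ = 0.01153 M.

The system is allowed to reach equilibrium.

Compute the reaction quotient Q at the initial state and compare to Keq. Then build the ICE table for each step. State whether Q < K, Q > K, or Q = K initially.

Q₀ = 4.2676e-10 vs Keq = 0.005842 ⇒ Q<K, forward
Step 1:
                  C         E         B         M
  init        2.875   0.05858   0.02223   0.01153
  Δ          -0.878    0.5854    0.2927    0.5854
  eq          1.997    0.6439    0.3149    0.5969
  solve Keq expr → x = 0.2927; check Q = 0.005842

Q₀ = 4.2676e-10; Q < K (proceeds forward)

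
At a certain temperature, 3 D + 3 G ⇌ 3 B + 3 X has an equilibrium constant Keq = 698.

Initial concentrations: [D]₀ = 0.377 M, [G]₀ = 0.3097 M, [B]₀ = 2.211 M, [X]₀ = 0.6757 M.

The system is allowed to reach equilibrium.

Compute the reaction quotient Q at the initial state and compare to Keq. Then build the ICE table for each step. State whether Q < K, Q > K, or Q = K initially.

Q₀ = 2095; Q > K (proceeds reverse)

Q₀ = 2095 vs Keq = 698 ⇒ Q>K, reverse
Step 1:
                   D          G          B          X
  init         0.377     0.3097      2.211     0.6757
  Δ          0.04894    0.04894   -0.04894   -0.04894
  eq          0.4259     0.3586      2.162     0.6268
  solve Keq expr → x = -0.01631; check Q = 698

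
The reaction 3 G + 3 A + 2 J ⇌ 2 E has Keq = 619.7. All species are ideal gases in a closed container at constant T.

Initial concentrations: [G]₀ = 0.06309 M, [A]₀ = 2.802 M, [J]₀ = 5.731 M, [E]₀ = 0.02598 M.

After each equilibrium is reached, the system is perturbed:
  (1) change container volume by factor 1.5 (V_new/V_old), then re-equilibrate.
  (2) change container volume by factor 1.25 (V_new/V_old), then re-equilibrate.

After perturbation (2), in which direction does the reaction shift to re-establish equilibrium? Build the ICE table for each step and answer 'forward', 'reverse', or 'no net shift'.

Direction: reverse

Q₀ = 0.00372 vs Keq = 619.7 ⇒ Q<K, forward
Step 1:
                  G         A         J         E
  init      0.06309     2.802     5.731   0.02598
  Δ        -0.06088  -0.06088  -0.04059   0.04059
  eq       0.002205     2.741      5.69   0.06657
  solve Keq expr → x = 0.02029; check Q = 619.7
Then change container volume by factor 1.5 (V_new/V_old).
Step 2:
                  G         A         J         E
  init      0.00147     1.827     3.794   0.04438
  Δ        0.001775  0.001775  0.001183 -0.001183
  eq       0.003245     1.829     3.795    0.0432
  solve Keq expr → x = -5.9158e-04; check Q = 619.7
Then change container volume by factor 1.25 (V_new/V_old).
Step 3:
                  G         A         J         E
  init     0.002596     1.463     3.036   0.03456
  Δ        0.001383  0.001383 9.2209e-04 -9.2209e-04
  eq       0.003979     1.465     3.037   0.03364
  solve Keq expr → x = -4.6104e-04; check Q = 619.7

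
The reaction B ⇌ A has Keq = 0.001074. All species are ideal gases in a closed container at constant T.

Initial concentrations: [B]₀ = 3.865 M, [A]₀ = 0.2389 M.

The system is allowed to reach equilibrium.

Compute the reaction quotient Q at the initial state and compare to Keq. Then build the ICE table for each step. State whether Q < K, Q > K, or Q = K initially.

Q₀ = 0.06181 vs Keq = 0.001074 ⇒ Q>K, reverse
Step 1:
                  B         A
  Initial     3.865    0.2389
  Change     0.2345   -0.2345
  Equil       4.099  0.004403
  solve Keq expr → x = -0.2345; check Q = 0.001074

Q₀ = 0.06181; Q > K (proceeds reverse)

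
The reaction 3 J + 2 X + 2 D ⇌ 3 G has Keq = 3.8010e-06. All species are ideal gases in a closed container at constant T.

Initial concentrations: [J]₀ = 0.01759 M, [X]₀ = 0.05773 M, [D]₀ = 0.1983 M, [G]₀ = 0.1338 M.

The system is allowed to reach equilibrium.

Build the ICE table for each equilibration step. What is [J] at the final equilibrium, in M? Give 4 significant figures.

[J]_eq = 0.1511 M

Q₀ = 3.3583e+06 vs Keq = 3.8010e-06 ⇒ Q>K, reverse
Step 1:
                    J           X           D           G
  I           0.01759     0.05773      0.1983      0.1338
  C            0.1335     0.08901     0.08901     -0.1335
  E            0.1511      0.1467      0.2873  2.8565e-04
  solve Keq expr → x = -0.0445; check Q = 3.8010e-06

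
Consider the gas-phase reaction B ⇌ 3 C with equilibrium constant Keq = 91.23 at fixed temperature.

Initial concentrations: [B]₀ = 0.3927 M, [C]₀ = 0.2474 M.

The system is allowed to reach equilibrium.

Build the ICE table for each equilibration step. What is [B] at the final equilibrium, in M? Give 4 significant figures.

Q₀ = 0.03856 vs Keq = 91.23 ⇒ Q<K, forward
Step 1:
                  B         C
  init       0.3927    0.2474
  Δ          -0.366     1.098
  eq         0.0267     1.345
  solve Keq expr → x = 0.366; check Q = 91.23

[B]_eq = 0.0267 M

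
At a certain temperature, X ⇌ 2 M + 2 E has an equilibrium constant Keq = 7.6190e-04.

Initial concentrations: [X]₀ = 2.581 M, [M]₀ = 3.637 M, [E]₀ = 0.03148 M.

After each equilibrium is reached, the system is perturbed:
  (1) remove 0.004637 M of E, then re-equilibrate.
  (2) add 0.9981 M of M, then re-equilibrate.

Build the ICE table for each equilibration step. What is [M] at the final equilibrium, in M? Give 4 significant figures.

Q₀ = 0.005079 vs Keq = 7.6190e-04 ⇒ Q>K, reverse
Step 1:
                   X          M          E
  Initial      2.581      3.637    0.03148
  Change      0.0096    -0.0192    -0.0192
  Equil        2.591      3.618    0.01228
  solve Keq expr → x = -0.0096; check Q = 7.6190e-04
Then remove 0.004637 M of E.
Step 2:
                   X          M          E
  Initial      2.591      3.618   0.007643
  Change   -0.002308   0.004616   0.004616
  Equil        2.588      3.622    0.01226
  solve Keq expr → x = 0.002308; check Q = 7.6190e-04
Then add 0.9981 M of M.
Step 3:
                   X          M          E
  Initial      2.588      4.621    0.01226
  Change     0.00132   -0.00264   -0.00264
  Equil         2.59      4.618   0.009619
  solve Keq expr → x = -0.00132; check Q = 7.6190e-04

[M]_eq = 4.618 M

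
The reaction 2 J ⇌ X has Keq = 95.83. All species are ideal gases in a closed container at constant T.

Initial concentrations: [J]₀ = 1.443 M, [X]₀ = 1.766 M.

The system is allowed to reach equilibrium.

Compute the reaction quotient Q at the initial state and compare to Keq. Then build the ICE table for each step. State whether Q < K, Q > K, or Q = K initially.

Q₀ = 0.8481 vs Keq = 95.83 ⇒ Q<K, forward
Step 1:
                   J          X
  init         1.443      1.766
  Δ           -1.284     0.6422
  eq          0.1585      2.408
  solve Keq expr → x = 0.6422; check Q = 95.83

Q₀ = 0.8481; Q < K (proceeds forward)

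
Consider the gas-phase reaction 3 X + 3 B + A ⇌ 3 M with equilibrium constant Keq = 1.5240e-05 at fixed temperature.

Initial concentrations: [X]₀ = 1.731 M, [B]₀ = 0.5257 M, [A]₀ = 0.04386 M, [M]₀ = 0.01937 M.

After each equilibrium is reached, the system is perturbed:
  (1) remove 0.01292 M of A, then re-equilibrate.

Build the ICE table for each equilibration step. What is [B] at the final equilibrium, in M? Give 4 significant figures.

[B]_eq = 0.5375 M

Q₀ = 2.1989e-04 vs Keq = 1.5240e-05 ⇒ Q>K, reverse
Step 1:
                   X          B          A          M
  I            1.731     0.5257    0.04386    0.01937
  C          0.01097    0.01097   0.003658   -0.01097
  E            1.742     0.5367    0.04752   0.008395
  solve Keq expr → x = -0.003658; check Q = 1.5240e-05
Then remove 0.01292 M of A.
Step 2:
                   X          B          A          M
  I            1.742     0.5367     0.0346   0.008395
  C       8.0815e-04 8.0815e-04 2.6938e-04 -8.0815e-04
  E            1.743     0.5375    0.03487   0.007587
  solve Keq expr → x = -2.6938e-04; check Q = 1.5240e-05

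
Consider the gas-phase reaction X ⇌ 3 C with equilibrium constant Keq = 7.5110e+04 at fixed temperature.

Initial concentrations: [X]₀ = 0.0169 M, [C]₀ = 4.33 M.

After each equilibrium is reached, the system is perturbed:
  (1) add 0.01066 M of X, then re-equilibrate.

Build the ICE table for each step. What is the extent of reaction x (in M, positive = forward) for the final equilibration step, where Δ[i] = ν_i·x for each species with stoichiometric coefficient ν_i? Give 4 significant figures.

Q₀ = 4804 vs Keq = 7.5110e+04 ⇒ Q<K, forward
Step 1:
                  X         C
  init       0.0169      4.33
  Δ        -0.01578   0.04735
  eq       0.001117     4.377
  solve Keq expr → x = 0.01578; check Q = 7.5110e+04
Then add 0.01066 M of X.
Step 2:
                  X         C
  init      0.01178     4.377
  Δ        -0.01064   0.03191
  eq       0.001141     4.409
  solve Keq expr → x = 0.01064; check Q = 7.5110e+04

x = 0.01064 M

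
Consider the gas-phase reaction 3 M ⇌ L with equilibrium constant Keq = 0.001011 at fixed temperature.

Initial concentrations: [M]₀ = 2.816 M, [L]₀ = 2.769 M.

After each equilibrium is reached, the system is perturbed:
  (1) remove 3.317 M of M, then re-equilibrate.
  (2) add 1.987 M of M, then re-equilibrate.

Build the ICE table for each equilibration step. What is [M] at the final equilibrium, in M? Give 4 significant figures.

[M]_eq = 8.151 M

Q₀ = 0.124 vs Keq = 0.001011 ⇒ Q>K, reverse
Step 1:
                    M           L
  Initial       2.816       2.769
  Change        6.133      -2.044
  Equil         8.949      0.7246
  solve Keq expr → x = -2.044; check Q = 0.001011
Then remove 3.317 M of M.
Step 2:
                    M           L
  Initial       5.632      0.7246
  Change        1.205     -0.4015
  Equil         6.837      0.3231
  solve Keq expr → x = -0.4015; check Q = 0.001011
Then add 1.987 M of M.
Step 3:
                    M           L
  Initial       8.824      0.3231
  Change      -0.6731      0.2244
  Equil         8.151      0.5474
  solve Keq expr → x = 0.2244; check Q = 0.001011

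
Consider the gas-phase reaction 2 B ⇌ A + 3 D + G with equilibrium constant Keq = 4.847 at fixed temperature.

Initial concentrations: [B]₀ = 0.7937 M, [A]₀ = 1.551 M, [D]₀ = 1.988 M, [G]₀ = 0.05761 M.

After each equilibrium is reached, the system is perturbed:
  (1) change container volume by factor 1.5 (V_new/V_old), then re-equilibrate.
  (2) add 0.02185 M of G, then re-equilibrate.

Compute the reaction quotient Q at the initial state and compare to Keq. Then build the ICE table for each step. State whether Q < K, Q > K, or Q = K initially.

Q₀ = 1.114 vs Keq = 4.847 ⇒ Q<K, forward
Step 1:
                    B           A           D           G
  init         0.7937       1.551       1.988     0.05761
  Δ           -0.1337     0.06687      0.2006     0.06687
  eq             0.66       1.618       2.189      0.1245
  solve Keq expr → x = 0.06687; check Q = 4.847
Then change container volume by factor 1.5 (V_new/V_old).
Step 2:
                    B           A           D           G
  init           0.44       1.079       1.459     0.08298
  Δ          -0.09148     0.04574      0.1372     0.04574
  eq           0.3485       1.124       1.596      0.1287
  solve Keq expr → x = 0.04574; check Q = 4.847
Then add 0.02185 M of G.
Step 3:
                    B           A           D           G
  init         0.3485       1.124       1.596      0.1506
  Δ           0.01273   -0.006367     -0.0191   -0.006367
  eq           0.3612       1.118       1.577      0.1442
  solve Keq expr → x = -0.006367; check Q = 4.847

Q₀ = 1.114; Q < K (proceeds forward)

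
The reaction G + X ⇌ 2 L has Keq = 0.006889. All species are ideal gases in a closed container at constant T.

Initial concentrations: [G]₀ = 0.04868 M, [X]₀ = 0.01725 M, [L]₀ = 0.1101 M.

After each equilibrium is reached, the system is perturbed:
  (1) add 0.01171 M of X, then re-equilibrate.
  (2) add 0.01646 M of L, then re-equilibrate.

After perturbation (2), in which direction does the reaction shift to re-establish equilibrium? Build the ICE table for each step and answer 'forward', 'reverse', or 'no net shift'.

Direction: reverse

Q₀ = 14.44 vs Keq = 0.006889 ⇒ Q>K, reverse
Step 1:
                   G          X          L
  I          0.04868    0.01725     0.1101
  C           0.0516     0.0516    -0.1032
  E           0.1003    0.06885   0.006897
  solve Keq expr → x = -0.0516; check Q = 0.006889
Then add 0.01171 M of X.
Step 2:
                   G          X          L
  I           0.1003    0.08056   0.006897
  C       -2.7044e-04 -2.7044e-04 5.4089e-04
  E              0.1    0.08029   0.007438
  solve Keq expr → x = 2.7044e-04; check Q = 0.006889
Then add 0.01646 M of L.
Step 3:
                   G          X          L
  I              0.1    0.08029     0.0239
  C           0.0079     0.0079    -0.0158
  E           0.1079    0.08819   0.008097
  solve Keq expr → x = -0.0079; check Q = 0.006889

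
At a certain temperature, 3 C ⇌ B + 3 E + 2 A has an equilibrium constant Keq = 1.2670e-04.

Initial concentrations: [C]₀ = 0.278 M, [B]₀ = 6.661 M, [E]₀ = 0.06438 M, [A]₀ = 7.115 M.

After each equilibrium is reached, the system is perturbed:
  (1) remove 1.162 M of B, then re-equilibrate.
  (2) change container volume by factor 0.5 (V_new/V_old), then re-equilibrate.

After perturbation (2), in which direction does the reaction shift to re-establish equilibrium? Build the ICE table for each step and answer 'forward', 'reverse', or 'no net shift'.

Q₀ = 4.188 vs Keq = 1.2670e-04 ⇒ Q>K, reverse
Step 1:
                   C          B          E          A
  Initial      0.278      6.661    0.06438      7.115
  Change     0.06192   -0.02064   -0.06192   -0.04128
  Equil       0.3399       6.64   0.002465      7.074
  solve Keq expr → x = -0.02064; check Q = 1.2670e-04
Then remove 1.162 M of B.
Step 2:
                   C          B          E          A
  Initial     0.3399      5.478   0.002465      7.074
  Change  -1.6194e-04 5.3980e-05 1.6194e-04 1.0796e-04
  Equil       0.3398      5.478   0.002627      7.074
  solve Keq expr → x = 5.3980e-05; check Q = 1.2670e-04
Then change container volume by factor 0.5 (V_new/V_old).
Step 3:
                   C          B          E          A
  Initial     0.6795      10.96   0.005254      14.15
  Change    0.002616 -8.7215e-04  -0.002616  -0.001744
  Equil       0.6821      10.96   0.002637      14.15
  solve Keq expr → x = -8.7215e-04; check Q = 1.2670e-04

Direction: reverse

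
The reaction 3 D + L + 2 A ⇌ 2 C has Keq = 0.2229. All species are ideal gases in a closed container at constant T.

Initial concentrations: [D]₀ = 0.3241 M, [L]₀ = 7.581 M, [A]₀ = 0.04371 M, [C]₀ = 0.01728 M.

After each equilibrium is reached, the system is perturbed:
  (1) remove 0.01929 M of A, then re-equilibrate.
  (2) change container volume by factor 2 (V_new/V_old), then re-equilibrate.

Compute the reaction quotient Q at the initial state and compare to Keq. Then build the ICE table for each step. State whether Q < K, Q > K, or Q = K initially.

Q₀ = 0.6056 vs Keq = 0.2229 ⇒ Q>K, reverse
Step 1:
                   D          L          A          C
  init        0.3241      7.581    0.04371    0.01728
  Δ         0.007711    0.00257   0.005141  -0.005141
  eq          0.3318      7.584    0.04885    0.01214
  solve Keq expr → x = -0.00257; check Q = 0.2229
Then remove 0.01929 M of A.
Step 2:
                   D          L          A          C
  init        0.3318      7.584    0.02956    0.01214
  Δ          0.00551   0.001837   0.003673  -0.003673
  eq          0.3373      7.585    0.03323   0.008466
  solve Keq expr → x = -0.001837; check Q = 0.2229
Then change container volume by factor 2 (V_new/V_old).
Step 3:
                   D          L          A          C
  init        0.1687      3.793    0.01662   0.004233
  Δ         0.004407   0.001469   0.002938  -0.002938
  eq          0.1731      3.794    0.01956   0.001295
  solve Keq expr → x = -0.001469; check Q = 0.2229

Q₀ = 0.6056; Q > K (proceeds reverse)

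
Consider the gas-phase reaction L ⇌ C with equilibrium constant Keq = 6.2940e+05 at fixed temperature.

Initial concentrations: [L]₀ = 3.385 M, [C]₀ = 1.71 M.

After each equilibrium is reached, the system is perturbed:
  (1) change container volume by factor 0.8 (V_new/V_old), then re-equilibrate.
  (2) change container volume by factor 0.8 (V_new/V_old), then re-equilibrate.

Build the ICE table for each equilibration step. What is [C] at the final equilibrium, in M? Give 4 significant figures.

[C]_eq = 7.961 M

Q₀ = 0.5052 vs Keq = 6.2940e+05 ⇒ Q<K, forward
Step 1:
                   L          C
  init         3.385       1.71
  Δ           -3.385      3.385
  eq      8.0950e-06      5.095
  solve Keq expr → x = 3.385; check Q = 6.2940e+05
Then change container volume by factor 0.8 (V_new/V_old).
Step 2:
                   L          C
  init    1.0119e-05      6.369
  Δ                0          0
  eq      1.0119e-05      6.369
  solve Keq expr → x = 0; check Q = 6.2940e+05
Then change container volume by factor 0.8 (V_new/V_old).
Step 3:
                   L          C
  init    1.2648e-05      7.961
  Δ                0          0
  eq      1.2648e-05      7.961
  solve Keq expr → x = 0; check Q = 6.2940e+05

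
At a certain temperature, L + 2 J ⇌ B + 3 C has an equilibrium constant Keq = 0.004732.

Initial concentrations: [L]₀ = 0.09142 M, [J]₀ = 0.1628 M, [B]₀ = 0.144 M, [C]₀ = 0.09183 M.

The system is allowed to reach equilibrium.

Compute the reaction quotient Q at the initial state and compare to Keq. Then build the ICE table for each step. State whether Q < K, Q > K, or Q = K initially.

Q₀ = 0.04602 vs Keq = 0.004732 ⇒ Q>K, reverse
Step 1:
                   L          J          B          C
  init       0.09142     0.1628      0.144    0.09183
  Δ          0.01344    0.02688   -0.01344   -0.04031
  eq          0.1049     0.1897     0.1306    0.05152
  solve Keq expr → x = -0.01344; check Q = 0.004732

Q₀ = 0.04602; Q > K (proceeds reverse)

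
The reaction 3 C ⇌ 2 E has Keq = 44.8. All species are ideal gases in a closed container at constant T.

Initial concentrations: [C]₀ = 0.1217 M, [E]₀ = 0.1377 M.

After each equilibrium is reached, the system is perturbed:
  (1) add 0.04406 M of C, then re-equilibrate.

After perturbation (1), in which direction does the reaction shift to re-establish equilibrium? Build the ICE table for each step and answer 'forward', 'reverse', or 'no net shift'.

Q₀ = 10.52 vs Keq = 44.8 ⇒ Q<K, forward
Step 1:
                  C         E
  I          0.1217    0.1377
  C        -0.03773   0.02516
  E         0.08397    0.1629
  solve Keq expr → x = 0.01258; check Q = 44.8
Then add 0.04406 M of C.
Step 2:
                  C         E
  I           0.128    0.1629
  C          -0.036     0.024
  E         0.09203    0.1869
  solve Keq expr → x = 0.012; check Q = 44.8

Direction: forward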